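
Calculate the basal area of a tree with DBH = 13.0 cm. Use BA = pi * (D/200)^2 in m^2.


D/200 = 13.0/200 = 0.065 m
(D/200)^2 = 0.065^2 = 0.004225
BA = 3.141593 * 0.004225 = 0.0132732 ≈ 0.0133 m^2

0.0133 m^2


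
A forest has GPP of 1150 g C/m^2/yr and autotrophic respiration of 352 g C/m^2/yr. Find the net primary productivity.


NPP = GPP - Ra = 1150 - 352 = 798 g C/m^2/yr

798 g C/m^2/yr


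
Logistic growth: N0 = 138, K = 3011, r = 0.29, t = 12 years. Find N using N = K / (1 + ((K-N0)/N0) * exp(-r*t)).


(K - N0)/N0 = (3011 - 138)/138 = 2873/138 = 20.8188
r*t = 0.29 * 12 = 3.48; exp(-3.48) = 0.0308074
20.8188 * 0.0308074 = 0.641373
1 + 0.641373 = 1.64137
N = 3011 / 1.64137 = 1834.44 ≈ 1834

1834


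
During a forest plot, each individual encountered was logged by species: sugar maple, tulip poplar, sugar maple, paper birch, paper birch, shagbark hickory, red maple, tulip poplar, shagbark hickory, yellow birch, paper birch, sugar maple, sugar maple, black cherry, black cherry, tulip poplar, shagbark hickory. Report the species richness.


Total individuals logged = 17
Distinct species (count of individuals): sugar maple (4), tulip poplar (3), paper birch (3), shagbark hickory (3), red maple (1), yellow birch (1), black cherry (2)
Species richness = number of distinct species = 7

7


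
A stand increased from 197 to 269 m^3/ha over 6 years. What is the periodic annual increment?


PAI = (V2 - V1) / period = (269 - 197) / 6 = 72 / 6 = 12.00 m^3/ha/yr

12.00 m^3/ha/yr


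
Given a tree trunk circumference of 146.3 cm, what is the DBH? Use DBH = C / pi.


DBH = C / pi = 146.3 / 3.141593 = 46.5687 ≈ 46.57 cm

46.57 cm


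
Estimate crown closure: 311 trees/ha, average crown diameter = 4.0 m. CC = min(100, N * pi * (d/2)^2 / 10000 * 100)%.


(d/2)^2 = (4.0/2)^2 = 2^2 = 4
Crown area = 3.141593 * 4 = 12.5664 m^2
N * area / 10000 * 100 = 311 * 12.5664 / 10000 * 100 = 39.0815
CC = min(100, 39.0815) = 39.0815 ≈ 39.1%

39.1%


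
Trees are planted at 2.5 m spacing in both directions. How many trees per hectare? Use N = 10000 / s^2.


N = 10000 / 2.5^2 = 10000 / 6.25 = 1600.00 ≈ 1600 trees/ha

1600 trees/ha


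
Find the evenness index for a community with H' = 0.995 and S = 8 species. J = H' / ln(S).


ln(8) = 2.07944
J = H' / ln(S) = 0.995 / 2.07944 = 0.478494 ≈ 0.4785

0.4785


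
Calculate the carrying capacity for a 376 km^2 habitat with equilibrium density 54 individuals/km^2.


K = 54 * 376 = 20304 individuals

20304 individuals


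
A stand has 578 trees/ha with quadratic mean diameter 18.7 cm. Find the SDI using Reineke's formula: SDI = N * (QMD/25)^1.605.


QMD/25 = 18.7/25 = 0.748
(0.748)^1.605 = exp(1.605 * ln(0.748)) = exp(1.605 * (-0.290352)) = exp(-0.466015) = 0.627498
SDI = 578 * 0.627498 = 362.694 ≈ 363

363


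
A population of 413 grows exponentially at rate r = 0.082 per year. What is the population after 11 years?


r*t = 0.082 * 11 = 0.902
exp(0.902) = 2.46453
N = 413 * 2.46453 = 1017.85 ≈ 1018

1018


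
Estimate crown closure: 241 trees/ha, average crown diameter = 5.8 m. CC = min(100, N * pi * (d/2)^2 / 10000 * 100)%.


(d/2)^2 = (5.8/2)^2 = 2.9^2 = 8.41
Crown area = 3.141593 * 8.41 = 26.4208 m^2
N * area / 10000 * 100 = 241 * 26.4208 / 10000 * 100 = 63.6741
CC = min(100, 63.6741) = 63.6741 ≈ 63.7%

63.7%


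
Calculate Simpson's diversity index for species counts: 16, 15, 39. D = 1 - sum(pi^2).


Total N = 16 + 15 + 39 = 70
Per-species terms:
  p = 16/70 = 0.228571; p^2 = 0.228571^2 = 0.052245
  p = 15/70 = 0.214286; p^2 = 0.214286^2 = 0.045918
  p = 39/70 = 0.557143; p^2 = 0.557143^2 = 0.310408
sum(p^2) = 0.052245 + 0.045918 + 0.310408 = 0.408571
D = 1 - 0.408571 = 0.591429 ≈ 0.5914

0.5914


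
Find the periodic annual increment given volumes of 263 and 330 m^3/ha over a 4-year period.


PAI = (V2 - V1) / period = (330 - 263) / 4 = 67 / 4 = 16.75 m^3/ha/yr

16.75 m^3/ha/yr


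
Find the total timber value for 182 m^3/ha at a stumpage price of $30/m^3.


Value = 182 * 30 = $5460/ha

$5460/ha


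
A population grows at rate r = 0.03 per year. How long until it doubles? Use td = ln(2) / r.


td = ln(2) / 0.03 = 0.693147 / 0.03 = 23.1049 ≈ 23.1 years

23.1 years


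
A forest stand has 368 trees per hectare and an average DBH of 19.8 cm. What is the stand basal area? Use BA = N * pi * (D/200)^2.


(D/200)^2 = (19.8/200)^2 = 0.099^2 = 0.009801
Individual BA = 3.141593 * 0.009801 = 0.0307908 m^2
Stand BA = 368 * 0.0307908 = 11.3310 ≈ 11.33 m^2/ha

11.33 m^2/ha


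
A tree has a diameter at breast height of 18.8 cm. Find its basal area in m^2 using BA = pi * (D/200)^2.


D/200 = 18.8/200 = 0.094 m
(D/200)^2 = 0.094^2 = 0.008836
BA = 3.141593 * 0.008836 = 0.0277591 ≈ 0.0278 m^2

0.0278 m^2


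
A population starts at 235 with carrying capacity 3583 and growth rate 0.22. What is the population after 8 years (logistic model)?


(K - N0)/N0 = (3583 - 235)/235 = 3348/235 = 14.2468
r*t = 0.22 * 8 = 1.76; exp(-1.76) = 0.172045
14.2468 * 0.172045 = 2.45109
1 + 2.45109 = 3.45109
N = 3583 / 3.45109 = 1038.22 ≈ 1038

1038


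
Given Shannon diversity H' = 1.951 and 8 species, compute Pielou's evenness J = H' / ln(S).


ln(8) = 2.07944
J = H' / ln(S) = 1.951 / 2.07944 = 0.938233 ≈ 0.9382

0.9382


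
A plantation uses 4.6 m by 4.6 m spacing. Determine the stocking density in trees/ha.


N = 10000 / 4.6^2 = 10000 / 21.16 = 472.590 ≈ 473 trees/ha

473 trees/ha


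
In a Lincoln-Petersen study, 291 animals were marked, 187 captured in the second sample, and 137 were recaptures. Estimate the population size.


N = M * C / R = 291 * 187 / 137 = 54417 / 137 = 397.20 ≈ 397

397 individuals


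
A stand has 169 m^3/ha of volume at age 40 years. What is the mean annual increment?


MAI = 169 / 40 = 4.2250 ≈ 4.23 m^3/ha/yr

4.23 m^3/ha/yr


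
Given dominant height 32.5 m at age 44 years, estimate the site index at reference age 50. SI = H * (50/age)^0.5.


50/44 = 1.13636
(1.13636)^0.5 = 1.06600
SI = 32.5 * 1.06600 = 34.6450 ≈ 34.6 m

34.6 m


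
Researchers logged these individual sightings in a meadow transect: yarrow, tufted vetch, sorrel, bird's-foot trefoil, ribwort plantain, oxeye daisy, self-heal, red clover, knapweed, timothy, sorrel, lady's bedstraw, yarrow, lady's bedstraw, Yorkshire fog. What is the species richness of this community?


Total individuals logged = 15
Distinct species (count of individuals): yarrow (2), tufted vetch (1), sorrel (2), bird's-foot trefoil (1), ribwort plantain (1), oxeye daisy (1), self-heal (1), red clover (1), knapweed (1), timothy (1), lady's bedstraw (2), Yorkshire fog (1)
Species richness = number of distinct species = 12

12


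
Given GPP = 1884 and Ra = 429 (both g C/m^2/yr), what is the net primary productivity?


NPP = GPP - Ra = 1884 - 429 = 1455 g C/m^2/yr

1455 g C/m^2/yr


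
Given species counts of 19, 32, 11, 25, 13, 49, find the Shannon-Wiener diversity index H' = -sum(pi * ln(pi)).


Total N = 19 + 32 + 11 + 25 + 13 + 49 = 149
Per-species terms:
  p = 19/149 = 0.127517; ln(p) = -2.059506; p*ln(p) = 0.127517 * (-2.059506) = -0.262622
  p = 32/149 = 0.214765; ln(p) = -1.538211; p*ln(p) = 0.214765 * (-1.538211) = -0.330354
  p = 11/149 = 0.073826; ln(p) = -2.606044; p*ln(p) = 0.073826 * (-2.606044) = -0.192394
  p = 25/149 = 0.167785; ln(p) = -1.785072; p*ln(p) = 0.167785 * (-1.785072) = -0.299508
  p = 13/149 = 0.087248; ln(p) = -2.439001; p*ln(p) = 0.087248 * (-2.439001) = -0.212798
  p = 49/149 = 0.328859; ln(p) = -1.112126; p*ln(p) = 0.328859 * (-1.112126) = -0.365733
sum(p*ln(p)) = (-0.262622) + (-0.330354) + (-0.192394) + (-0.299508) + (-0.212798) + (-0.365733) = -1.663409
H' = -(-1.663409) = 1.663409 ≈ 1.6634

1.6634


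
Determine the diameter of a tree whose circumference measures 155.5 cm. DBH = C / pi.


DBH = C / pi = 155.5 / 3.141593 = 49.4972 ≈ 49.50 cm

49.50 cm


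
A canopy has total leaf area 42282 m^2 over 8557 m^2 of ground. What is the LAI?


LAI = 42282 / 8557 = 4.9412 ≈ 4.94

4.94


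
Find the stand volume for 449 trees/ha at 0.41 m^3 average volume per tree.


V_stand = 449 * 0.41 = 184.09 ≈ 184.1 m^3/ha

184.1 m^3/ha


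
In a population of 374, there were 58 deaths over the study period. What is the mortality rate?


Mortality rate = 58 / 374 = 0.155080 ≈ 0.1551

0.1551


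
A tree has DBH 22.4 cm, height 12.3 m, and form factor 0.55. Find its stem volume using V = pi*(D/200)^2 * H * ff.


(D/200)^2 = (22.4/200)^2 = 0.112^2 = 0.012544
BA = 3.141593 * 0.012544 = 0.0394081 m^2
V = 0.0394081 * 12.3 * 0.55 = 0.266596 ≈ 0.267 m^3

0.267 m^3


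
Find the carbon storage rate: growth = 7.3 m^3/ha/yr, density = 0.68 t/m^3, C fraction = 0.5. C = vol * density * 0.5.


C = 7.3 * 0.68 * 0.5 = 2.482 ≈ 2.48 t C/ha/yr

2.48 t C/ha/yr


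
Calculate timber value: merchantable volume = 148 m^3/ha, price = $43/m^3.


Value = 148 * 43 = $6364/ha

$6364/ha


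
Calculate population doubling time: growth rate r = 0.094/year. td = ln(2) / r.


td = ln(2) / 0.094 = 0.693147 / 0.094 = 7.37390 ≈ 7.4 years

7.4 years


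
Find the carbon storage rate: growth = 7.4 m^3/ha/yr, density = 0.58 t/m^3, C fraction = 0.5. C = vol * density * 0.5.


C = 7.4 * 0.58 * 0.5 = 2.146 ≈ 2.15 t C/ha/yr

2.15 t C/ha/yr


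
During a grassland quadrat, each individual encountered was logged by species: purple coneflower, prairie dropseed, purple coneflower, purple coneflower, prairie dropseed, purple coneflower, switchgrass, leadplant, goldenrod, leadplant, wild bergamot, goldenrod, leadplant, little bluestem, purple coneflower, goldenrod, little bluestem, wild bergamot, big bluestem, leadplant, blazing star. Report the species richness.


Total individuals logged = 21
Distinct species (count of individuals): purple coneflower (5), prairie dropseed (2), switchgrass (1), leadplant (4), goldenrod (3), wild bergamot (2), little bluestem (2), big bluestem (1), blazing star (1)
Species richness = number of distinct species = 9

9


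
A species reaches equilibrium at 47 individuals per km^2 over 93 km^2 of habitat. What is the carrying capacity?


K = 47 * 93 = 4371 individuals

4371 individuals


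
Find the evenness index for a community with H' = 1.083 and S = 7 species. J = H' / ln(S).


ln(7) = 1.94591
J = H' / ln(S) = 1.083 / 1.94591 = 0.556552 ≈ 0.5566

0.5566


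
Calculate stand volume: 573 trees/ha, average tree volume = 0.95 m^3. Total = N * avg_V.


V_stand = 573 * 0.95 = 544.35 ≈ 544.4 m^3/ha

544.4 m^3/ha


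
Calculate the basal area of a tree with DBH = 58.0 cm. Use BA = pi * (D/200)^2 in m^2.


D/200 = 58.0/200 = 0.29 m
(D/200)^2 = 0.29^2 = 0.0841
BA = 3.141593 * 0.0841 = 0.264208 ≈ 0.2642 m^2

0.2642 m^2


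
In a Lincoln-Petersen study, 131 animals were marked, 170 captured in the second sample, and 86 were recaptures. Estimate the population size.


N = M * C / R = 131 * 170 / 86 = 22270 / 86 = 258.95 ≈ 259

259 individuals


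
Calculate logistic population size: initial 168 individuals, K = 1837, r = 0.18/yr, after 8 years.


(K - N0)/N0 = (1837 - 168)/168 = 1669/168 = 9.93452
r*t = 0.18 * 8 = 1.44; exp(-1.44) = 0.236928
9.93452 * 0.236928 = 2.35377
1 + 2.35377 = 3.35377
N = 1837 / 3.35377 = 547.742 ≈ 548

548


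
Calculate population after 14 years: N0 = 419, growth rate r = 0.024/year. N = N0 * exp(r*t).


r*t = 0.024 * 14 = 0.336
exp(0.336) = 1.39934
N = 419 * 1.39934 = 586.323 ≈ 586

586


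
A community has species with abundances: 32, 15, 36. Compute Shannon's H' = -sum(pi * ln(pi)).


Total N = 32 + 15 + 36 = 83
Per-species terms:
  p = 32/83 = 0.385542; ln(p) = -0.953105; p*ln(p) = 0.385542 * (-0.953105) = -0.367462
  p = 15/83 = 0.180723; ln(p) = -1.710790; p*ln(p) = 0.180723 * (-1.710790) = -0.309179
  p = 36/83 = 0.433735; ln(p) = -0.835322; p*ln(p) = 0.433735 * (-0.835322) = -0.362308
sum(p*ln(p)) = (-0.367462) + (-0.309179) + (-0.362308) = -1.038949
H' = -(-1.038949) = 1.038949 ≈ 1.0389

1.0389


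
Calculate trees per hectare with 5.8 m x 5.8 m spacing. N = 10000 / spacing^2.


N = 10000 / 5.8^2 = 10000 / 33.64 = 297.265 ≈ 297 trees/ha

297 trees/ha


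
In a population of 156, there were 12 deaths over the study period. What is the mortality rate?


Mortality rate = 12 / 156 = 0.076923 ≈ 0.0769

0.0769


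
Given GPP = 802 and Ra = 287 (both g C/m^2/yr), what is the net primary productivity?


NPP = GPP - Ra = 802 - 287 = 515 g C/m^2/yr

515 g C/m^2/yr


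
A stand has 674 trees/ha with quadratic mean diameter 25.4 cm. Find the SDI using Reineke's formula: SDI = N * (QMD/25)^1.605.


QMD/25 = 25.4/25 = 1.016
(1.016)^1.605 = exp(1.605 * ln(1.016)) = exp(1.605 * 0.0158733) = exp(0.0254766) = 1.02580
SDI = 674 * 1.02580 = 691.389 ≈ 691

691


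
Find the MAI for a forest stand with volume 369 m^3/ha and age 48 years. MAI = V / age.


MAI = 369 / 48 = 7.6875 ≈ 7.69 m^3/ha/yr

7.69 m^3/ha/yr


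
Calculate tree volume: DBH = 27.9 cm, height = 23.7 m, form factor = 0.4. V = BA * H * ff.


(D/200)^2 = (27.9/200)^2 = 0.1395^2 = 0.01946025
BA = 3.141593 * 0.01946025 = 0.0611362 m^2
V = 0.0611362 * 23.7 * 0.4 = 0.579571 ≈ 0.580 m^3

0.580 m^3


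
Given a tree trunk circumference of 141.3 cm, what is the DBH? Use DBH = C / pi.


DBH = C / pi = 141.3 / 3.141593 = 44.9772 ≈ 44.98 cm

44.98 cm


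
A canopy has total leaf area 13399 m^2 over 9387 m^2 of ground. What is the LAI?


LAI = 13399 / 9387 = 1.4274 ≈ 1.43

1.43


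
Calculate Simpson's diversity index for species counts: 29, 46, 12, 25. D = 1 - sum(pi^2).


Total N = 29 + 46 + 12 + 25 = 112
Per-species terms:
  p = 29/112 = 0.258929; p^2 = 0.258929^2 = 0.067044
  p = 46/112 = 0.410714; p^2 = 0.410714^2 = 0.168686
  p = 12/112 = 0.107143; p^2 = 0.107143^2 = 0.011480
  p = 25/112 = 0.223214; p^2 = 0.223214^2 = 0.049824
sum(p^2) = 0.067044 + 0.168686 + 0.011480 + 0.049824 = 0.297034
D = 1 - 0.297034 = 0.702966 ≈ 0.7030

0.7030


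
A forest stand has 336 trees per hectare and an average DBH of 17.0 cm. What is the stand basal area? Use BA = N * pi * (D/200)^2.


(D/200)^2 = (17.0/200)^2 = 0.085^2 = 0.007225
Individual BA = 3.141593 * 0.007225 = 0.0226980 m^2
Stand BA = 336 * 0.0226980 = 7.62653 ≈ 7.63 m^2/ha

7.63 m^2/ha


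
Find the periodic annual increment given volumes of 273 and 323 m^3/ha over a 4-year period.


PAI = (V2 - V1) / period = (323 - 273) / 4 = 50 / 4 = 12.50 m^3/ha/yr

12.50 m^3/ha/yr


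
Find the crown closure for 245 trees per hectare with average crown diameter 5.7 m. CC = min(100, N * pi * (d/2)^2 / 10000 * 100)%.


(d/2)^2 = (5.7/2)^2 = 2.85^2 = 8.1225
Crown area = 3.141593 * 8.1225 = 25.5176 m^2
N * area / 10000 * 100 = 245 * 25.5176 / 10000 * 100 = 62.5181
CC = min(100, 62.5181) = 62.5181 ≈ 62.5%

62.5%


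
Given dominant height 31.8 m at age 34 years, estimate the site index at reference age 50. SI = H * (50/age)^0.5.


50/34 = 1.47059
(1.47059)^0.5 = 1.21268
SI = 31.8 * 1.21268 = 38.5632 ≈ 38.6 m

38.6 m


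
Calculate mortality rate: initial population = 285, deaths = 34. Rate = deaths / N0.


Mortality rate = 34 / 285 = 0.119298 ≈ 0.1193

0.1193


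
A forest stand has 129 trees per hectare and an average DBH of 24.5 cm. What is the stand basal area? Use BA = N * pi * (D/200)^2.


(D/200)^2 = (24.5/200)^2 = 0.1225^2 = 0.01500625
Individual BA = 3.141593 * 0.01500625 = 0.0471435 m^2
Stand BA = 129 * 0.0471435 = 6.08151 ≈ 6.08 m^2/ha

6.08 m^2/ha


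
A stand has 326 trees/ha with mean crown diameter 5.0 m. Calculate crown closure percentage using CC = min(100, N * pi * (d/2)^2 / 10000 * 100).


(d/2)^2 = (5.0/2)^2 = 2.5^2 = 6.25
Crown area = 3.141593 * 6.25 = 19.6350 m^2
N * area / 10000 * 100 = 326 * 19.6350 / 10000 * 100 = 64.0101
CC = min(100, 64.0101) = 64.0101 ≈ 64.0%

64.0%


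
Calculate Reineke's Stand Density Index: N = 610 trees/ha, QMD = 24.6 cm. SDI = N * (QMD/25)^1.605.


QMD/25 = 24.6/25 = 0.984
(0.984)^1.605 = exp(1.605 * ln(0.984)) = exp(1.605 * (-0.0161294)) = exp(-0.0258877) = 0.974445
SDI = 610 * 0.974445 = 594.411 ≈ 594

594


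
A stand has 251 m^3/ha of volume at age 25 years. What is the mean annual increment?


MAI = 251 / 25 = 10.04 m^3/ha/yr

10.04 m^3/ha/yr


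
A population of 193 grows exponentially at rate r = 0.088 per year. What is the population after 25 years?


r*t = 0.088 * 25 = 2.2
exp(2.2) = 9.02501
N = 193 * 9.02501 = 1741.83 ≈ 1742

1742


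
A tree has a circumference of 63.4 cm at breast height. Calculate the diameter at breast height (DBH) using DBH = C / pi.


DBH = C / pi = 63.4 / 3.141593 = 20.1808 ≈ 20.18 cm

20.18 cm


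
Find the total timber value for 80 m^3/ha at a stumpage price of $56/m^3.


Value = 80 * 56 = $4480/ha

$4480/ha


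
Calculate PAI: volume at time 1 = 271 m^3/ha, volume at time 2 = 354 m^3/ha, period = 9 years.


PAI = (V2 - V1) / period = (354 - 271) / 9 = 83 / 9 = 9.2222 ≈ 9.22 m^3/ha/yr

9.22 m^3/ha/yr


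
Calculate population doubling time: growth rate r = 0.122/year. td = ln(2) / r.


td = ln(2) / 0.122 = 0.693147 / 0.122 = 5.68153 ≈ 5.7 years

5.7 years


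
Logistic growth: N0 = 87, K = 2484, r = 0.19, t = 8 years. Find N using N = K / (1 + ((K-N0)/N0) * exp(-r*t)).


(K - N0)/N0 = (2484 - 87)/87 = 2397/87 = 27.5517
r*t = 0.19 * 8 = 1.52; exp(-1.52) = 0.218712
27.5517 * 0.218712 = 6.02589
1 + 6.02589 = 7.02589
N = 2484 / 7.02589 = 353.550 ≈ 354

354


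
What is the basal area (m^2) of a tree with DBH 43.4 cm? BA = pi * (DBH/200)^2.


D/200 = 43.4/200 = 0.217 m
(D/200)^2 = 0.217^2 = 0.047089
BA = 3.141593 * 0.047089 = 0.147934 ≈ 0.1479 m^2

0.1479 m^2


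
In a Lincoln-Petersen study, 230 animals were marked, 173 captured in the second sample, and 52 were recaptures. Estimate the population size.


N = M * C / R = 230 * 173 / 52 = 39790 / 52 = 765.19 ≈ 765

765 individuals


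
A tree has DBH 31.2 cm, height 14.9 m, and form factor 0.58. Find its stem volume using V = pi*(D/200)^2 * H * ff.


(D/200)^2 = (31.2/200)^2 = 0.156^2 = 0.024336
BA = 3.141593 * 0.024336 = 0.0764538 m^2
V = 0.0764538 * 14.9 * 0.58 = 0.660714 ≈ 0.661 m^3

0.661 m^3


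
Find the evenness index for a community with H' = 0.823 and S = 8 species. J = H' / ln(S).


ln(8) = 2.07944
J = H' / ln(S) = 0.823 / 2.07944 = 0.395780 ≈ 0.3958

0.3958


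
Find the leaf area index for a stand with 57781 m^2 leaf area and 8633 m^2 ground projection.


LAI = 57781 / 8633 = 6.6930 ≈ 6.69

6.69


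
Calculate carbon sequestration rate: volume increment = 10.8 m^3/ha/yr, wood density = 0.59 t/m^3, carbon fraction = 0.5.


C = 10.8 * 0.59 * 0.5 = 3.186 ≈ 3.19 t C/ha/yr

3.19 t C/ha/yr


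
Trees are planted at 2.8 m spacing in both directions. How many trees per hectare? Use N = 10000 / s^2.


N = 10000 / 2.8^2 = 10000 / 7.84 = 1275.51 ≈ 1276 trees/ha

1276 trees/ha


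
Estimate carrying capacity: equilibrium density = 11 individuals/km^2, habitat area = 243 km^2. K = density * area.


K = 11 * 243 = 2673 individuals

2673 individuals


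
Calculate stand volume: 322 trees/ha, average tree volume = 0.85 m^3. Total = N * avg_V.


V_stand = 322 * 0.85 = 273.7 m^3/ha

273.7 m^3/ha


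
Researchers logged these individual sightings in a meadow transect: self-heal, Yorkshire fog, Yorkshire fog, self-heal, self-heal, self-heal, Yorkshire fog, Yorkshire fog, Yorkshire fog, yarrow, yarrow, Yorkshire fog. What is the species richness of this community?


Total individuals logged = 12
Distinct species (count of individuals): self-heal (4), Yorkshire fog (6), yarrow (2)
Species richness = number of distinct species = 3

3


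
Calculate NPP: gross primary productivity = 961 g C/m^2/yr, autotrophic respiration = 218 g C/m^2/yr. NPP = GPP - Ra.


NPP = GPP - Ra = 961 - 218 = 743 g C/m^2/yr

743 g C/m^2/yr


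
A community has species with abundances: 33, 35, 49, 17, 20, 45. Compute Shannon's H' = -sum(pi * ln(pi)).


Total N = 33 + 35 + 49 + 17 + 20 + 45 = 199
Per-species terms:
  p = 33/199 = 0.165829; ln(p) = -1.796798; p*ln(p) = 0.165829 * (-1.796798) = -0.297961
  p = 35/199 = 0.175879; ln(p) = -1.737959; p*ln(p) = 0.175879 * (-1.737959) = -0.305670
  p = 49/199 = 0.246231; ln(p) = -1.401485; p*ln(p) = 0.246231 * (-1.401485) = -0.345089
  p = 17/199 = 0.085427; ln(p) = -2.460093; p*ln(p) = 0.085427 * (-2.460093) = -0.210158
  p = 20/199 = 0.100503; ln(p) = -2.297568; p*ln(p) = 0.100503 * (-2.297568) = -0.230912
  p = 45/199 = 0.226131; ln(p) = -1.486641; p*ln(p) = 0.226131 * (-1.486641) = -0.336176
sum(p*ln(p)) = (-0.297961) + (-0.305670) + (-0.345089) + (-0.210158) + (-0.230912) + (-0.336176) = -1.725966
H' = -(-1.725966) = 1.725966 ≈ 1.7260

1.7260


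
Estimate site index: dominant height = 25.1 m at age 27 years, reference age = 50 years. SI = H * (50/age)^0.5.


50/27 = 1.85185
(1.85185)^0.5 = 1.36083
SI = 25.1 * 1.36083 = 34.1568 ≈ 34.2 m

34.2 m


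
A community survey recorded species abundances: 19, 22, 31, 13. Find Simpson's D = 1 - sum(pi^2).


Total N = 19 + 22 + 31 + 13 = 85
Per-species terms:
  p = 19/85 = 0.223529; p^2 = 0.223529^2 = 0.049965
  p = 22/85 = 0.258824; p^2 = 0.258824^2 = 0.066990
  p = 31/85 = 0.364706; p^2 = 0.364706^2 = 0.133010
  p = 13/85 = 0.152941; p^2 = 0.152941^2 = 0.023391
sum(p^2) = 0.049965 + 0.066990 + 0.133010 + 0.023391 = 0.273356
D = 1 - 0.273356 = 0.726644 ≈ 0.7266

0.7266


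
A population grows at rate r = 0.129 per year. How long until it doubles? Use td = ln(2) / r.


td = ln(2) / 0.129 = 0.693147 / 0.129 = 5.37323 ≈ 5.4 years

5.4 years


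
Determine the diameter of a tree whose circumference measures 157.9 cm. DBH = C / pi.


DBH = C / pi = 157.9 / 3.141593 = 50.2611 ≈ 50.26 cm

50.26 cm


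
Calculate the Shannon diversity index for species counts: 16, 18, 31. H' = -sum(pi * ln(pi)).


Total N = 16 + 18 + 31 = 65
Per-species terms:
  p = 16/65 = 0.246154; ln(p) = -1.401798; p*ln(p) = 0.246154 * (-1.401798) = -0.345058
  p = 18/65 = 0.276923; ln(p) = -1.284016; p*ln(p) = 0.276923 * (-1.284016) = -0.355574
  p = 31/65 = 0.476923; ln(p) = -0.740400; p*ln(p) = 0.476923 * (-0.740400) = -0.353114
sum(p*ln(p)) = (-0.345058) + (-0.355574) + (-0.353114) = -1.053746
H' = -(-1.053746) = 1.053746 ≈ 1.0537

1.0537


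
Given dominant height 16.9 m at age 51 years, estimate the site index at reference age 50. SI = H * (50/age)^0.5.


50/51 = 0.980392
(0.980392)^0.5 = 0.990147
SI = 16.9 * 0.990147 = 16.7335 ≈ 16.7 m

16.7 m


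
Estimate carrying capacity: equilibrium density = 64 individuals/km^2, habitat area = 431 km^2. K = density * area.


K = 64 * 431 = 27584 individuals

27584 individuals


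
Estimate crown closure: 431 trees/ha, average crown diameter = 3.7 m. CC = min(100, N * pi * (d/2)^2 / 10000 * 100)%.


(d/2)^2 = (3.7/2)^2 = 1.85^2 = 3.4225
Crown area = 3.141593 * 3.4225 = 10.7521 m^2
N * area / 10000 * 100 = 431 * 10.7521 / 10000 * 100 = 46.3416
CC = min(100, 46.3416) = 46.3416 ≈ 46.3%

46.3%


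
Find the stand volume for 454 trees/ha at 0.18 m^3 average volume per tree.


V_stand = 454 * 0.18 = 81.72 ≈ 81.7 m^3/ha

81.7 m^3/ha


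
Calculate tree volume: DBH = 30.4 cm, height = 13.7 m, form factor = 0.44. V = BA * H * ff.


(D/200)^2 = (30.4/200)^2 = 0.152^2 = 0.023104
BA = 3.141593 * 0.023104 = 0.0725834 m^2
V = 0.0725834 * 13.7 * 0.44 = 0.437533 ≈ 0.438 m^3

0.438 m^3


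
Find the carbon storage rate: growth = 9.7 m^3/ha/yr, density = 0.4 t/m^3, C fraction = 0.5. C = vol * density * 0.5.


C = 9.7 * 0.4 * 0.5 = 1.94 t C/ha/yr

1.94 t C/ha/yr


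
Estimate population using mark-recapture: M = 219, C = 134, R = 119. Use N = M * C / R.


N = M * C / R = 219 * 134 / 119 = 29346 / 119 = 246.61 ≈ 247

247 individuals


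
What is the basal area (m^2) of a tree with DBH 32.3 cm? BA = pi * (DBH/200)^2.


D/200 = 32.3/200 = 0.1615 m
(D/200)^2 = 0.1615^2 = 0.02608225
BA = 3.141593 * 0.02608225 = 0.0819398 ≈ 0.0819 m^2

0.0819 m^2


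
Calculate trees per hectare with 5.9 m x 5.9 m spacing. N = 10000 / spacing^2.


N = 10000 / 5.9^2 = 10000 / 34.81 = 287.274 ≈ 287 trees/ha

287 trees/ha


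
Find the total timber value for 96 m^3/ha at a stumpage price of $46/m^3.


Value = 96 * 46 = $4416/ha

$4416/ha


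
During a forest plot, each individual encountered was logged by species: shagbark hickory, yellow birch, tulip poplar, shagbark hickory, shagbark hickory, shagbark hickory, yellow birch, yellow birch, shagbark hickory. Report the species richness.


Total individuals logged = 9
Distinct species (count of individuals): shagbark hickory (5), yellow birch (3), tulip poplar (1)
Species richness = number of distinct species = 3

3


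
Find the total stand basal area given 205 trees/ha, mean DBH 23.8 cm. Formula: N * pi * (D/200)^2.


(D/200)^2 = (23.8/200)^2 = 0.119^2 = 0.014161
Individual BA = 3.141593 * 0.014161 = 0.0444881 m^2
Stand BA = 205 * 0.0444881 = 9.12006 ≈ 9.12 m^2/ha

9.12 m^2/ha


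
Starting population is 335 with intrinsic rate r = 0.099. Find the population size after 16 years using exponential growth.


r*t = 0.099 * 16 = 1.584
exp(1.584) = 4.87441
N = 335 * 4.87441 = 1632.93 ≈ 1633

1633


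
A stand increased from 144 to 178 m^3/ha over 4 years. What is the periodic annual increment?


PAI = (V2 - V1) / period = (178 - 144) / 4 = 34 / 4 = 8.50 m^3/ha/yr

8.50 m^3/ha/yr


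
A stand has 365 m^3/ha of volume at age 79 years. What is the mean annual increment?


MAI = 365 / 79 = 4.6203 ≈ 4.62 m^3/ha/yr

4.62 m^3/ha/yr


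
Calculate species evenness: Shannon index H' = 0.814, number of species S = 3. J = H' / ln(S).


ln(3) = 1.09861
J = H' / ln(S) = 0.814 / 1.09861 = 0.740936 ≈ 0.7409

0.7409


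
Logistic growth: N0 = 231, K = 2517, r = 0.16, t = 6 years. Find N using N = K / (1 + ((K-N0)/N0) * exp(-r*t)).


(K - N0)/N0 = (2517 - 231)/231 = 2286/231 = 9.89610
r*t = 0.16 * 6 = 0.96; exp(-0.96) = 0.382893
9.89610 * 0.382893 = 3.78915
1 + 3.78915 = 4.78915
N = 2517 / 4.78915 = 525.563 ≈ 526

526


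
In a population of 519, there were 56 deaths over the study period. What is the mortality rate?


Mortality rate = 56 / 519 = 0.107900 ≈ 0.1079

0.1079


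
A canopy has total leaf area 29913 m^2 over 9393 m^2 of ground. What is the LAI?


LAI = 29913 / 9393 = 3.1846 ≈ 3.18

3.18


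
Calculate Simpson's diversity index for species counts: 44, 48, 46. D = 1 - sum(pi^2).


Total N = 44 + 48 + 46 = 138
Per-species terms:
  p = 44/138 = 0.318841; p^2 = 0.318841^2 = 0.101660
  p = 48/138 = 0.347826; p^2 = 0.347826^2 = 0.120983
  p = 46/138 = 0.333333; p^2 = 0.333333^2 = 0.111111
sum(p^2) = 0.101660 + 0.120983 + 0.111111 = 0.333754
D = 1 - 0.333754 = 0.666246 ≈ 0.6662

0.6662


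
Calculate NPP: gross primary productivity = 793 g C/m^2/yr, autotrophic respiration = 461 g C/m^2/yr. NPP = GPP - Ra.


NPP = GPP - Ra = 793 - 461 = 332 g C/m^2/yr

332 g C/m^2/yr


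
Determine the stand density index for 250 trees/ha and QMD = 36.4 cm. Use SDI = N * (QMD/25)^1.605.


QMD/25 = 36.4/25 = 1.456
(1.456)^1.605 = exp(1.605 * ln(1.456)) = exp(1.605 * 0.375693) = exp(0.602987) = 1.82757
SDI = 250 * 1.82757 = 456.893 ≈ 457

457


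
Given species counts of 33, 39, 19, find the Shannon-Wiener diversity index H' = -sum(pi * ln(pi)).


Total N = 33 + 39 + 19 = 91
Per-species terms:
  p = 33/91 = 0.362637; ln(p) = -1.014353; p*ln(p) = 0.362637 * (-1.014353) = -0.367842
  p = 39/91 = 0.428571; ln(p) = -0.847299; p*ln(p) = 0.428571 * (-0.847299) = -0.363128
  p = 19/91 = 0.208791; ln(p) = -1.566422; p*ln(p) = 0.208791 * (-1.566422) = -0.327055
sum(p*ln(p)) = (-0.367842) + (-0.363128) + (-0.327055) = -1.058025
H' = -(-1.058025) = 1.058025 ≈ 1.0580

1.0580


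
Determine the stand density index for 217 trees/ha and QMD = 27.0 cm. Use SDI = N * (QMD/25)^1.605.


QMD/25 = 27.0/25 = 1.08
(1.08)^1.605 = exp(1.605 * ln(1.08)) = exp(1.605 * 0.0769610) = exp(0.123522) = 1.13147
SDI = 217 * 1.13147 = 245.529 ≈ 246

246


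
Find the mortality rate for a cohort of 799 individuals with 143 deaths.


Mortality rate = 143 / 799 = 0.178974 ≈ 0.1790

0.1790


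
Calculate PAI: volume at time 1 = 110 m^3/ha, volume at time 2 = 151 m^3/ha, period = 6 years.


PAI = (V2 - V1) / period = (151 - 110) / 6 = 41 / 6 = 6.8333 ≈ 6.83 m^3/ha/yr

6.83 m^3/ha/yr


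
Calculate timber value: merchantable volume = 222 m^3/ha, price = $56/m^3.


Value = 222 * 56 = $12432/ha

$12432/ha


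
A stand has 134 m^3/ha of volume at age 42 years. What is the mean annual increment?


MAI = 134 / 42 = 3.1905 ≈ 3.19 m^3/ha/yr

3.19 m^3/ha/yr


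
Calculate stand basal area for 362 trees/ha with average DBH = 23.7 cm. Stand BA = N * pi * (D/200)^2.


(D/200)^2 = (23.7/200)^2 = 0.1185^2 = 0.01404225
Individual BA = 3.141593 * 0.01404225 = 0.0441150 m^2
Stand BA = 362 * 0.0441150 = 15.9696 ≈ 15.97 m^2/ha

15.97 m^2/ha


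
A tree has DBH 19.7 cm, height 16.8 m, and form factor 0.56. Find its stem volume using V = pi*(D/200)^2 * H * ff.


(D/200)^2 = (19.7/200)^2 = 0.0985^2 = 0.00970225
BA = 3.141593 * 0.00970225 = 0.0304805 m^2
V = 0.0304805 * 16.8 * 0.56 = 0.286761 ≈ 0.287 m^3

0.287 m^3


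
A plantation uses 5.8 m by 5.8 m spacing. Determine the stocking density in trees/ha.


N = 10000 / 5.8^2 = 10000 / 33.64 = 297.265 ≈ 297 trees/ha

297 trees/ha


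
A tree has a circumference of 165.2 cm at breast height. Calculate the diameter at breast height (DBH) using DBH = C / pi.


DBH = C / pi = 165.2 / 3.141593 = 52.5848 ≈ 52.58 cm

52.58 cm


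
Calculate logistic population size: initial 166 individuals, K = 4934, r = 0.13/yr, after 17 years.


(K - N0)/N0 = (4934 - 166)/166 = 4768/166 = 28.7229
r*t = 0.13 * 17 = 2.21; exp(-2.21) = 0.109701
28.7229 * 0.109701 = 3.15093
1 + 3.15093 = 4.15093
N = 4934 / 4.15093 = 1188.65 ≈ 1189

1189


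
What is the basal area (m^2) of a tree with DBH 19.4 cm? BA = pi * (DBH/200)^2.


D/200 = 19.4/200 = 0.097 m
(D/200)^2 = 0.097^2 = 0.009409
BA = 3.141593 * 0.009409 = 0.0295592 ≈ 0.0296 m^2

0.0296 m^2


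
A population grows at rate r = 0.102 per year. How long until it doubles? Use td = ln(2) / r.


td = ln(2) / 0.102 = 0.693147 / 0.102 = 6.79556 ≈ 6.8 years

6.8 years


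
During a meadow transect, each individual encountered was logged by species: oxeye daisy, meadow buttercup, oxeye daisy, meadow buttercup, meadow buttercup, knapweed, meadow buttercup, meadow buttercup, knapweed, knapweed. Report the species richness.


Total individuals logged = 10
Distinct species (count of individuals): oxeye daisy (2), meadow buttercup (5), knapweed (3)
Species richness = number of distinct species = 3

3


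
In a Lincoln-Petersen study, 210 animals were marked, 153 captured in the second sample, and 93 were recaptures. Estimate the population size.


N = M * C / R = 210 * 153 / 93 = 32130 / 93 = 345.48 ≈ 345

345 individuals


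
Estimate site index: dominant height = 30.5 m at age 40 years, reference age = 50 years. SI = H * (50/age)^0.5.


50/40 = 1.25000
(1.25000)^0.5 = 1.11803
SI = 30.5 * 1.11803 = 34.0999 ≈ 34.1 m

34.1 m


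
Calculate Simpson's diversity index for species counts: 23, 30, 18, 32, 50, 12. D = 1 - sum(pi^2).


Total N = 23 + 30 + 18 + 32 + 50 + 12 = 165
Per-species terms:
  p = 23/165 = 0.139394; p^2 = 0.139394^2 = 0.019431
  p = 30/165 = 0.181818; p^2 = 0.181818^2 = 0.033058
  p = 18/165 = 0.109091; p^2 = 0.109091^2 = 0.011901
  p = 32/165 = 0.193939; p^2 = 0.193939^2 = 0.037612
  p = 50/165 = 0.303030; p^2 = 0.303030^2 = 0.091827
  p = 12/165 = 0.072727; p^2 = 0.072727^2 = 0.005289
sum(p^2) = 0.019431 + 0.033058 + 0.011901 + 0.037612 + 0.091827 + 0.005289 = 0.199118
D = 1 - 0.199118 = 0.800882 ≈ 0.8009

0.8009


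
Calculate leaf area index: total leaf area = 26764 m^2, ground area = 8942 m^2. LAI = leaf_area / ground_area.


LAI = 26764 / 8942 = 2.9931 ≈ 2.99

2.99


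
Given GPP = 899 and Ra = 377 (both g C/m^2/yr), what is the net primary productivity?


NPP = GPP - Ra = 899 - 377 = 522 g C/m^2/yr

522 g C/m^2/yr


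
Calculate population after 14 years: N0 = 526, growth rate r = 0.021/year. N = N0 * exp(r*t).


r*t = 0.021 * 14 = 0.294
exp(0.294) = 1.34178
N = 526 * 1.34178 = 705.776 ≈ 706

706


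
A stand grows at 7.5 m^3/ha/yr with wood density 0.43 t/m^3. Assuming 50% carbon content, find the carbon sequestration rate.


C = 7.5 * 0.43 * 0.5 = 1.6125 ≈ 1.61 t C/ha/yr

1.61 t C/ha/yr


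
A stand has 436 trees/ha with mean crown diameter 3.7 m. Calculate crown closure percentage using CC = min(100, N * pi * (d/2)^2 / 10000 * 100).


(d/2)^2 = (3.7/2)^2 = 1.85^2 = 3.4225
Crown area = 3.141593 * 3.4225 = 10.7521 m^2
N * area / 10000 * 100 = 436 * 10.7521 / 10000 * 100 = 46.8792
CC = min(100, 46.8792) = 46.8792 ≈ 46.9%

46.9%


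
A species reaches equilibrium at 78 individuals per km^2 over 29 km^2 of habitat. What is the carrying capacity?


K = 78 * 29 = 2262 individuals

2262 individuals


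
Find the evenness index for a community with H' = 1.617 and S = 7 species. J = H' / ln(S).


ln(7) = 1.94591
J = H' / ln(S) = 1.617 / 1.94591 = 0.830974 ≈ 0.8310

0.8310


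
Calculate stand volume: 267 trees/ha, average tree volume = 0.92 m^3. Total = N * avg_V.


V_stand = 267 * 0.92 = 245.64 ≈ 245.6 m^3/ha

245.6 m^3/ha


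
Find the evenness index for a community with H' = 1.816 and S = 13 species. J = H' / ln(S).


ln(13) = 2.56495
J = H' / ln(S) = 1.816 / 2.56495 = 0.708006 ≈ 0.7080

0.7080


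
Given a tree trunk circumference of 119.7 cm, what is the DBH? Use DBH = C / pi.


DBH = C / pi = 119.7 / 3.141593 = 38.1017 ≈ 38.10 cm

38.10 cm


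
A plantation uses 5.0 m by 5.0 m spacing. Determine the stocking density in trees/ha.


N = 10000 / 5.0^2 = 10000 / 25 = 400.000 ≈ 400 trees/ha

400 trees/ha


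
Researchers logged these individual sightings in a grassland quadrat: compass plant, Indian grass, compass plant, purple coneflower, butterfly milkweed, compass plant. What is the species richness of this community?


Total individuals logged = 6
Distinct species (count of individuals): compass plant (3), Indian grass (1), purple coneflower (1), butterfly milkweed (1)
Species richness = number of distinct species = 4

4


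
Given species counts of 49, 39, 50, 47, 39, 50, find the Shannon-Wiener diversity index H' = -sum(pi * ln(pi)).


Total N = 49 + 39 + 50 + 47 + 39 + 50 = 274
Per-species terms:
  p = 49/274 = 0.178832; ln(p) = -1.721308; p*ln(p) = 0.178832 * (-1.721308) = -0.307825
  p = 39/274 = 0.142336; ln(p) = -1.949565; p*ln(p) = 0.142336 * (-1.949565) = -0.277493
  p = 50/274 = 0.182482; ln(p) = -1.701104; p*ln(p) = 0.182482 * (-1.701104) = -0.310421
  p = 47/274 = 0.171533; ln(p) = -1.762980; p*ln(p) = 0.171533 * (-1.762980) = -0.302409
  p = 39/274 = 0.142336; ln(p) = -1.949565; p*ln(p) = 0.142336 * (-1.949565) = -0.277493
  p = 50/274 = 0.182482; ln(p) = -1.701104; p*ln(p) = 0.182482 * (-1.701104) = -0.310421
sum(p*ln(p)) = (-0.307825) + (-0.277493) + (-0.310421) + (-0.302409) + (-0.277493) + (-0.310421) = -1.786062
H' = -(-1.786062) = 1.786062 ≈ 1.7861

1.7861


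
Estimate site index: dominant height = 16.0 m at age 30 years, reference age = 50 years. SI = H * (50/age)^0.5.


50/30 = 1.66667
(1.66667)^0.5 = 1.29100
SI = 16.0 * 1.29100 = 20.6560 ≈ 20.7 m

20.7 m


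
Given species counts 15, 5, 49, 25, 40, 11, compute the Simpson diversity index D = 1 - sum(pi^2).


Total N = 15 + 5 + 49 + 25 + 40 + 11 = 145
Per-species terms:
  p = 15/145 = 0.103448; p^2 = 0.103448^2 = 0.010701
  p = 5/145 = 0.034483; p^2 = 0.034483^2 = 0.001189
  p = 49/145 = 0.337931; p^2 = 0.337931^2 = 0.114197
  p = 25/145 = 0.172414; p^2 = 0.172414^2 = 0.029727
  p = 40/145 = 0.275862; p^2 = 0.275862^2 = 0.076100
  p = 11/145 = 0.075862; p^2 = 0.075862^2 = 0.005755
sum(p^2) = 0.010701 + 0.001189 + 0.114197 + 0.029727 + 0.076100 + 0.005755 = 0.237669
D = 1 - 0.237669 = 0.762331 ≈ 0.7623

0.7623


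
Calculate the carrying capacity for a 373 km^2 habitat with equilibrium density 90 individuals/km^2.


K = 90 * 373 = 33570 individuals

33570 individuals


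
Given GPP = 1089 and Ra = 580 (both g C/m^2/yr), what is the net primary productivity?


NPP = GPP - Ra = 1089 - 580 = 509 g C/m^2/yr

509 g C/m^2/yr


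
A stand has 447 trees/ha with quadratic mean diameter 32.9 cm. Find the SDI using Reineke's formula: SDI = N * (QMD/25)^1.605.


QMD/25 = 32.9/25 = 1.316
(1.316)^1.605 = exp(1.605 * ln(1.316)) = exp(1.605 * 0.274597) = exp(0.440728) = 1.55384
SDI = 447 * 1.55384 = 694.566 ≈ 695

695


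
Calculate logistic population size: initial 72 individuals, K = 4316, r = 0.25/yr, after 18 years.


(K - N0)/N0 = (4316 - 72)/72 = 4244/72 = 58.9444
r*t = 0.25 * 18 = 4.5; exp(-4.5) = 0.0111090
58.9444 * 0.0111090 = 0.654813
1 + 0.654813 = 1.65481
N = 4316 / 1.65481 = 2608.15 ≈ 2608

2608


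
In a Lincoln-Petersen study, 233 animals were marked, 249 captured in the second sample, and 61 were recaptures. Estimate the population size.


N = M * C / R = 233 * 249 / 61 = 58017 / 61 = 951.10 ≈ 951

951 individuals


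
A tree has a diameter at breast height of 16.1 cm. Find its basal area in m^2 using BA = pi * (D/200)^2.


D/200 = 16.1/200 = 0.0805 m
(D/200)^2 = 0.0805^2 = 0.00648025
BA = 3.141593 * 0.00648025 = 0.0203583 ≈ 0.0204 m^2

0.0204 m^2


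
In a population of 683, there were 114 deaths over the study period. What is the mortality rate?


Mortality rate = 114 / 683 = 0.166911 ≈ 0.1669

0.1669


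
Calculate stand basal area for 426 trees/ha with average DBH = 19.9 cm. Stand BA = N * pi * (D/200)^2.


(D/200)^2 = (19.9/200)^2 = 0.0995^2 = 0.00990025
Individual BA = 3.141593 * 0.00990025 = 0.0311026 m^2
Stand BA = 426 * 0.0311026 = 13.2497 ≈ 13.25 m^2/ha

13.25 m^2/ha


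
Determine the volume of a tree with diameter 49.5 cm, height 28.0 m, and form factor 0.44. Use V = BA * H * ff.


(D/200)^2 = (49.5/200)^2 = 0.2475^2 = 0.06125625
BA = 3.141593 * 0.06125625 = 0.192442 m^2
V = 0.192442 * 28.0 * 0.44 = 2.37089 ≈ 2.371 m^3

2.371 m^3


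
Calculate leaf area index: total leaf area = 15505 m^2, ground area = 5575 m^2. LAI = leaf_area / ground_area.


LAI = 15505 / 5575 = 2.7812 ≈ 2.78

2.78


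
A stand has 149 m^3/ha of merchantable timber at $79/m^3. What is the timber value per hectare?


Value = 149 * 79 = $11771/ha

$11771/ha


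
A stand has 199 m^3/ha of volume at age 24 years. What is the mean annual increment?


MAI = 199 / 24 = 8.2917 ≈ 8.29 m^3/ha/yr

8.29 m^3/ha/yr


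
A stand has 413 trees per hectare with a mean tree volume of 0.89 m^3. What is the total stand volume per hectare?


V_stand = 413 * 0.89 = 367.57 ≈ 367.6 m^3/ha

367.6 m^3/ha


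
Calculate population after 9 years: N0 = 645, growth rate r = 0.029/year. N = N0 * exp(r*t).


r*t = 0.029 * 9 = 0.261
exp(0.261) = 1.29823
N = 645 * 1.29823 = 837.358 ≈ 837

837


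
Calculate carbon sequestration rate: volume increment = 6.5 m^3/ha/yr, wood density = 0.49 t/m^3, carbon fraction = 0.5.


C = 6.5 * 0.49 * 0.5 = 1.5925 ≈ 1.59 t C/ha/yr

1.59 t C/ha/yr


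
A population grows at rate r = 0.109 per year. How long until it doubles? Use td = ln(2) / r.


td = ln(2) / 0.109 = 0.693147 / 0.109 = 6.35915 ≈ 6.4 years

6.4 years


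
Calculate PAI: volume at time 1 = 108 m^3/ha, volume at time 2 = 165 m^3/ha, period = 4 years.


PAI = (V2 - V1) / period = (165 - 108) / 4 = 57 / 4 = 14.25 m^3/ha/yr

14.25 m^3/ha/yr
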